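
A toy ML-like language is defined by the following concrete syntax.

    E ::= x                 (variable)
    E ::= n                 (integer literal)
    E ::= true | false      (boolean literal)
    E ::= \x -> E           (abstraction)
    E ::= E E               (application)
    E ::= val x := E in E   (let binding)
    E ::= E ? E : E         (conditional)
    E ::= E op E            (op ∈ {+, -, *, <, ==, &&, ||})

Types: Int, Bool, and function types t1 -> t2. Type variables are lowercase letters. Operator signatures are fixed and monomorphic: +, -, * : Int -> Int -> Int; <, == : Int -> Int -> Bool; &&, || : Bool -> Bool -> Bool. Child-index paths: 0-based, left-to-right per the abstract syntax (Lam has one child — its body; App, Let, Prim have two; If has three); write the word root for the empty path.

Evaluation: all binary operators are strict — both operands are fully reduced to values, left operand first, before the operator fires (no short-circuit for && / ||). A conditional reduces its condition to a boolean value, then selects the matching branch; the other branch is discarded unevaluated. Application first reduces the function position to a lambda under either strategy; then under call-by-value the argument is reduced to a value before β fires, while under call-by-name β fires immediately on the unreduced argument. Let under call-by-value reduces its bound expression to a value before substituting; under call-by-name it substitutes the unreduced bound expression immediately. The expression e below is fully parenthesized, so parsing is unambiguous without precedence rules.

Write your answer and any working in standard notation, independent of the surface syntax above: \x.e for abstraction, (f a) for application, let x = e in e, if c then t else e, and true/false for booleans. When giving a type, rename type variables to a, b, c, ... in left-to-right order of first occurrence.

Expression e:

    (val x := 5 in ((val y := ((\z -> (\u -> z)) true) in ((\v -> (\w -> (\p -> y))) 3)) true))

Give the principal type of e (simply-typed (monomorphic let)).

Answer: a -> b -> Bool

Derivation:
let x : Int
z : a
\u._ : b -> a
\z._ : a -> b -> a
  unify a -> b -> a ~ Bool -> c
  unify a ~ Bool
  unify b -> Bool ~ c
_ _ : b -> Bool
let y : b -> Bool
y : b -> Bool
\p._ : f -> b -> Bool
\w._ : e -> f -> b -> Bool
\v._ : d -> e -> f -> b -> Bool
  unify d -> e -> f -> b -> Bool ~ Int -> g
  unify d ~ Int
  unify e -> f -> b -> Bool ~ g
_ _ : e -> f -> b -> Bool
  unify e -> f -> b -> Bool ~ Bool -> h
  unify e ~ Bool
  unify f -> b -> Bool ~ h
_ _ : f -> b -> Bool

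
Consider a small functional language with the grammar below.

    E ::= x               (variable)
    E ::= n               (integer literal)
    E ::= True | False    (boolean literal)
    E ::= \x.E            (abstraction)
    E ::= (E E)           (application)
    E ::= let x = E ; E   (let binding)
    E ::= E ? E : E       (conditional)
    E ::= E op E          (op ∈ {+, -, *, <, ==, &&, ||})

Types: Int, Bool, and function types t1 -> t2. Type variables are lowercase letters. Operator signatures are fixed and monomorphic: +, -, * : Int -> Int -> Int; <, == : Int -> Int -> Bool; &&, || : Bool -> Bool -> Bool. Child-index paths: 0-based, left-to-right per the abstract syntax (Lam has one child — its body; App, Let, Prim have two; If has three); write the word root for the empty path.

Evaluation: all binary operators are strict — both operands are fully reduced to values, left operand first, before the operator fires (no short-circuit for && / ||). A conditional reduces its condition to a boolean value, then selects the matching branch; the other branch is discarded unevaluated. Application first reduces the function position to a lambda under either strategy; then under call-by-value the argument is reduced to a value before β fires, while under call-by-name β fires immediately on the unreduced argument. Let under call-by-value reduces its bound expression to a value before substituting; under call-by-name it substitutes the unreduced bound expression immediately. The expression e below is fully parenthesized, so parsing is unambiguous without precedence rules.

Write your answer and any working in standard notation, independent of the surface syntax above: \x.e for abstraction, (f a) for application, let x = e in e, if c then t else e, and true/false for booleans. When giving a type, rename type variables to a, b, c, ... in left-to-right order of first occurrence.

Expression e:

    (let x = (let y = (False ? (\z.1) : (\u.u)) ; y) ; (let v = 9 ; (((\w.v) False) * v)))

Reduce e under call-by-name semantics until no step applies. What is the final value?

Answer: 81

Derivation:
step 0: (let x = (let y = (if false then (\z.1) else (\u.u)) in y) in (let v = 9 in (((\w.v) false) * v)))
step 1: [let@root] (let v = 9 in (((\w.v) false) * v))
step 2: [let@root] (((\w.9) false) * 9)
step 3: [beta@0] (9 * 9)
step 4: [delta@root] 81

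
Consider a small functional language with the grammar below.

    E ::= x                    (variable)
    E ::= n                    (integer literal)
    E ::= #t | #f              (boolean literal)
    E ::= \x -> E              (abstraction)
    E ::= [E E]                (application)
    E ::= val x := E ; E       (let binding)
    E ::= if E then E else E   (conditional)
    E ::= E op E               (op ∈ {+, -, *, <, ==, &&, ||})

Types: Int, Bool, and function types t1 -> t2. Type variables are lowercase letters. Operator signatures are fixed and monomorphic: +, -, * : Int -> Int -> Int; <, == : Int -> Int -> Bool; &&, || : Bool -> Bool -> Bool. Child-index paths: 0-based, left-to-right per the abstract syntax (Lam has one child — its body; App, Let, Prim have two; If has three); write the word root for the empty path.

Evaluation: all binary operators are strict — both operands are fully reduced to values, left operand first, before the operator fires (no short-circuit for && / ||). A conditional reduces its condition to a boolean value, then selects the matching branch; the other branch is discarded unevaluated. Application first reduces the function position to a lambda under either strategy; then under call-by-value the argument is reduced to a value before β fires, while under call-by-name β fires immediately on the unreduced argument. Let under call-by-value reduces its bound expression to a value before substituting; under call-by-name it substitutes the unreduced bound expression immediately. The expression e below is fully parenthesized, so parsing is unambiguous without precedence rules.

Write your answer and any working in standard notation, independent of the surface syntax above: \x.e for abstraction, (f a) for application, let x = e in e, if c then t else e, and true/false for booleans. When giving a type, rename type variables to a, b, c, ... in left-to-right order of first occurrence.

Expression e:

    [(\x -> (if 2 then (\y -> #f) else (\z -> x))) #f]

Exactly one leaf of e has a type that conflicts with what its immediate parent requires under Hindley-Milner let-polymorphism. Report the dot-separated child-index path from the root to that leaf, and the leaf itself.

Answer: 0.0.0 : 2

Trace:
  unify Int ~ Bool
  FAIL: mismatch Int ~ Bool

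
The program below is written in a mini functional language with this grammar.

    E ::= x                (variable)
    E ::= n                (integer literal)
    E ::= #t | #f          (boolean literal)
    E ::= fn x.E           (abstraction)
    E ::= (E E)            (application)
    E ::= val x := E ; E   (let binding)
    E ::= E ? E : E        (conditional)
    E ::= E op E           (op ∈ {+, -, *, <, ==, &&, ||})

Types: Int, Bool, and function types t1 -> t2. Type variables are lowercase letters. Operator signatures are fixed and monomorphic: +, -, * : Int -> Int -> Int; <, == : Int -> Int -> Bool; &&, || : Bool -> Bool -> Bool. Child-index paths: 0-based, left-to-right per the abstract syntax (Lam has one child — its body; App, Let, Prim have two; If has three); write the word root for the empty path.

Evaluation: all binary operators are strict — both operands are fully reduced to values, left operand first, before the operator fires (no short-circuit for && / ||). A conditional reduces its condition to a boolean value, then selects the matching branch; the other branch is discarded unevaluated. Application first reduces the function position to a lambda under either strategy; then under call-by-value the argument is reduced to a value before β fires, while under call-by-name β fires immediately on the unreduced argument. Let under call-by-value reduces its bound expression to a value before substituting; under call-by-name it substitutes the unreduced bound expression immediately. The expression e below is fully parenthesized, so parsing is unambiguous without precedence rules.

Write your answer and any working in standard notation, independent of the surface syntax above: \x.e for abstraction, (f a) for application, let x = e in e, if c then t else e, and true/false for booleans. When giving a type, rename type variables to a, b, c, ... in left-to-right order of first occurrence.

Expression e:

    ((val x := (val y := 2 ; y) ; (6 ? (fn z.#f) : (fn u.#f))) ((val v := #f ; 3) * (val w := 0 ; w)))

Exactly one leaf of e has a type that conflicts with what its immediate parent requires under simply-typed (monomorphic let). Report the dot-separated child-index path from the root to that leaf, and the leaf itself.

Answer: 0.1.0 : 6

Working:
let y : Int
y : Int
let x : Int
  unify Int ~ Bool
  FAIL: mismatch Int ~ Bool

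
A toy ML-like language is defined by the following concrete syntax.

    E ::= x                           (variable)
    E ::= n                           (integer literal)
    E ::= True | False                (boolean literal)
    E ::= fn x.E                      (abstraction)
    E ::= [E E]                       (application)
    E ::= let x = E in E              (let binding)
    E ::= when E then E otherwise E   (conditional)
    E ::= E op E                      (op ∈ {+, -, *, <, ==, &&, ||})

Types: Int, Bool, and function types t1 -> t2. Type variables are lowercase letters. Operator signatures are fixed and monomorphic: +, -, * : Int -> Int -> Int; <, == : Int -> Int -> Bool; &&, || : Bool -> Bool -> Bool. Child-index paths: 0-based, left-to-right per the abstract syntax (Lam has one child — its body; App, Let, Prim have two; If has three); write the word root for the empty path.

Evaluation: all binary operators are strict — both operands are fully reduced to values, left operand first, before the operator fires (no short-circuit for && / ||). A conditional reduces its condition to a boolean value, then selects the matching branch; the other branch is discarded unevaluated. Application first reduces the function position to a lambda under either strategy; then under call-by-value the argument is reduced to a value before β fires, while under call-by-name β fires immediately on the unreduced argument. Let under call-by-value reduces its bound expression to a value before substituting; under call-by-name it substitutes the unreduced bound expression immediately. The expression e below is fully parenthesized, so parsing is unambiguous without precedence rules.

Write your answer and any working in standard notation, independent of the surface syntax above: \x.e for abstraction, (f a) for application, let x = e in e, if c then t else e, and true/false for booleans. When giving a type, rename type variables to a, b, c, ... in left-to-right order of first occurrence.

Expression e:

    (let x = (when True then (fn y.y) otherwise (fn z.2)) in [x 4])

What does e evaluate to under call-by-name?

Working:
step 0: (let x = (if true then (\y.y) else (\z.2)) in (x 4))
step 1: [let@root] ((if true then (\y.y) else (\z.2)) 4)
step 2: [if@0] ((\y.y) 4)
step 3: [beta@root] 4

Answer: 4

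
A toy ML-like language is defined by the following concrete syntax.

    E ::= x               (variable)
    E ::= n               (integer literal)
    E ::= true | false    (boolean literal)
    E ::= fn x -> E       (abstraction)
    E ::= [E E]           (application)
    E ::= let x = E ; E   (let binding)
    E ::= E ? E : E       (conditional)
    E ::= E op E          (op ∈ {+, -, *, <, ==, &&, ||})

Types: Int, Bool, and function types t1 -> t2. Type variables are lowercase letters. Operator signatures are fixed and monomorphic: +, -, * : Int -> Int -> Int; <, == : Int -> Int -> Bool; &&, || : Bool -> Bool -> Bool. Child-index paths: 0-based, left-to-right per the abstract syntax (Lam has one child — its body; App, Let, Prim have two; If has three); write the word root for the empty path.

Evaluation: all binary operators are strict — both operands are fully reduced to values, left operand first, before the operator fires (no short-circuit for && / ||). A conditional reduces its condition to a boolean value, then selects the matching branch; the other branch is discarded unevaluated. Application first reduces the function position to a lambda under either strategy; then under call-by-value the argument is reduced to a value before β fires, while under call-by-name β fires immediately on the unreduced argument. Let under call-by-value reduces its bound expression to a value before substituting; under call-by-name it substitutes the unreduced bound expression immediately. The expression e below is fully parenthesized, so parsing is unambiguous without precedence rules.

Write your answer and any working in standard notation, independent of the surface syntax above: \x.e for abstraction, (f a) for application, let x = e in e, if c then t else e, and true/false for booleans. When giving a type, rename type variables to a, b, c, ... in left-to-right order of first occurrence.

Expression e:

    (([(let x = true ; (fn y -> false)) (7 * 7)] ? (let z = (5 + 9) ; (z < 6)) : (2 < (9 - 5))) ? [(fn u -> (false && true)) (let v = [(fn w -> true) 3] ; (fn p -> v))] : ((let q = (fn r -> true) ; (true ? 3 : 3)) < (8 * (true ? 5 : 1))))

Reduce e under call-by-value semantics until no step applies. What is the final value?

Answer: false

Trace:
step 0: (if (if ((let x = true in (\y.false)) (7 * 7)) then (let z = (5 + 9) in (z < 6)) else (2 < (9 - 5))) then ((\u.(false && true)) (let v = ((\w.true) 3) in (\p.v))) else ((let q = (\r.true) in (if true then 3 else 3)) < (8 * (if true then 5 else 1))))
step 1: [let@0.0.0] (if (if ((\y.false) (7 * 7)) then (let z = (5 + 9) in (z < 6)) else (2 < (9 - 5))) then ((\u.(false && true)) (let v = ((\w.true) 3) in (\p.v))) else ((let q = (\r.true) in (if true then 3 else 3)) < (8 * (if true then 5 else 1))))
step 2: [delta@0.0.1] (if (if ((\y.false) 49) then (let z = (5 + 9) in (z < 6)) else (2 < (9 - 5))) then ((\u.(false && true)) (let v = ((\w.true) 3) in (\p.v))) else ((let q = (\r.true) in (if true then 3 else 3)) < (8 * (if true then 5 else 1))))
step 3: [beta@0.0] (if (if false then (let z = (5 + 9) in (z < 6)) else (2 < (9 - 5))) then ((\u.(false && true)) (let v = ((\w.true) 3) in (\p.v))) else ((let q = (\r.true) in (if true then 3 else 3)) < (8 * (if true then 5 else 1))))
step 4: [if@0] (if (2 < (9 - 5)) then ((\u.(false && true)) (let v = ((\w.true) 3) in (\p.v))) else ((let q = (\r.true) in (if true then 3 else 3)) < (8 * (if true then 5 else 1))))
step 5: [delta@0.1] (if (2 < 4) then ((\u.(false && true)) (let v = ((\w.true) 3) in (\p.v))) else ((let q = (\r.true) in (if true then 3 else 3)) < (8 * (if true then 5 else 1))))
step 6: [delta@0] (if true then ((\u.(false && true)) (let v = ((\w.true) 3) in (\p.v))) else ((let q = (\r.true) in (if true then 3 else 3)) < (8 * (if true then 5 else 1))))
step 7: [if@root] ((\u.(false && true)) (let v = ((\w.true) 3) in (\p.v)))
step 8: [beta@1.0] ((\u.(false && true)) (let v = true in (\p.v)))
step 9: [let@1] ((\u.(false && true)) (\p.true))
step 10: [beta@root] (false && true)
step 11: [delta@root] false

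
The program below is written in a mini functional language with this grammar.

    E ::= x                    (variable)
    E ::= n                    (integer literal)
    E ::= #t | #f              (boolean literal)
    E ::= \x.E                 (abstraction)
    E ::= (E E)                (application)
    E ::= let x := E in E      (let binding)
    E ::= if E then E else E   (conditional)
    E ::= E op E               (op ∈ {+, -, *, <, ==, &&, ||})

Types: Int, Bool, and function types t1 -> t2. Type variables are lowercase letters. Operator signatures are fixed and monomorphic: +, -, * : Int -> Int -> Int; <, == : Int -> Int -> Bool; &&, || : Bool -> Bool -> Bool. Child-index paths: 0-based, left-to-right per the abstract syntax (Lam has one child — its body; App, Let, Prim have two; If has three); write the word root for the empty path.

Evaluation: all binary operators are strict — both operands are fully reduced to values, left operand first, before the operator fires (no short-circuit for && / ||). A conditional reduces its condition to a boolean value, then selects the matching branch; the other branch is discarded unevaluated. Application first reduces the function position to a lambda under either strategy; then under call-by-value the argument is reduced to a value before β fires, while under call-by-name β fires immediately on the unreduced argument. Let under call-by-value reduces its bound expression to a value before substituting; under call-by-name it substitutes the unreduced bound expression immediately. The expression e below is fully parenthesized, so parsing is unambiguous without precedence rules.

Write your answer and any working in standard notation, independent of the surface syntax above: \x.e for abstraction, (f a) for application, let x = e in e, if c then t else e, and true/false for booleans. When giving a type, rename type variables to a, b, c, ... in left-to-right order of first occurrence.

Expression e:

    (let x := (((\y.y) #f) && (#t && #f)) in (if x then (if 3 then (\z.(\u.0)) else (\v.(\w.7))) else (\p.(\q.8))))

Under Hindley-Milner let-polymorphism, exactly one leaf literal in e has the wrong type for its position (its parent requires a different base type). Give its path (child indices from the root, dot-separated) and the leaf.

Answer: 1.1.0 : 3

Working:
y : a
\y._ : a -> a
  unify a -> a ~ Bool -> b
  unify a ~ Bool
  unify Bool ~ b
_ _ : Bool
  unify Bool ~ Bool
  unify Bool ~ Bool
  unify Bool ~ Bool
  unify Bool ~ Bool
let x : Bool
x : Bool
  unify Bool ~ Bool
  unify Int ~ Bool
  FAIL: mismatch Int ~ Bool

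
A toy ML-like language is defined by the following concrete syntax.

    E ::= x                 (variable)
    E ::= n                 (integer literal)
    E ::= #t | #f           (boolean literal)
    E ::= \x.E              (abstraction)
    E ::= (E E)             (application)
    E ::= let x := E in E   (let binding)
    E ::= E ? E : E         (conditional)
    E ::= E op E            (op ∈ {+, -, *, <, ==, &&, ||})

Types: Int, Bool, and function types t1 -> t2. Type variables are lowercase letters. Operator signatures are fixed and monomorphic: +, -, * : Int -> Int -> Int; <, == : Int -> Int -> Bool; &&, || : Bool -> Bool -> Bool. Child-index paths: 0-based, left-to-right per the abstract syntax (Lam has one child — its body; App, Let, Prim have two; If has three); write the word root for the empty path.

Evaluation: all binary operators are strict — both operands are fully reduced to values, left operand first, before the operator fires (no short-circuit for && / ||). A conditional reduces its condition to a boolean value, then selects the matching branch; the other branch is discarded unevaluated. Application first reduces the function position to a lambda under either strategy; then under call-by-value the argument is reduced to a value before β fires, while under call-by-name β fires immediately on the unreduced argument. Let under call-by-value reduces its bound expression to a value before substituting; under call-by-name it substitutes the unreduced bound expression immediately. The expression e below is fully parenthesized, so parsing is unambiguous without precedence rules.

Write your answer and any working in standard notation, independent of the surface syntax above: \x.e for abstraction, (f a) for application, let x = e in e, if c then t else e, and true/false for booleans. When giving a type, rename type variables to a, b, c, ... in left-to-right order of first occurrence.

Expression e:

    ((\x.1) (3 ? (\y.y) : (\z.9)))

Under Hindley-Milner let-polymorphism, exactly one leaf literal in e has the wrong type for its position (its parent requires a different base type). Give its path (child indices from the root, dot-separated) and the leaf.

Working:
\x._ : a -> Int
  unify Int ~ Bool
  FAIL: mismatch Int ~ Bool

Answer: 1.0 : 3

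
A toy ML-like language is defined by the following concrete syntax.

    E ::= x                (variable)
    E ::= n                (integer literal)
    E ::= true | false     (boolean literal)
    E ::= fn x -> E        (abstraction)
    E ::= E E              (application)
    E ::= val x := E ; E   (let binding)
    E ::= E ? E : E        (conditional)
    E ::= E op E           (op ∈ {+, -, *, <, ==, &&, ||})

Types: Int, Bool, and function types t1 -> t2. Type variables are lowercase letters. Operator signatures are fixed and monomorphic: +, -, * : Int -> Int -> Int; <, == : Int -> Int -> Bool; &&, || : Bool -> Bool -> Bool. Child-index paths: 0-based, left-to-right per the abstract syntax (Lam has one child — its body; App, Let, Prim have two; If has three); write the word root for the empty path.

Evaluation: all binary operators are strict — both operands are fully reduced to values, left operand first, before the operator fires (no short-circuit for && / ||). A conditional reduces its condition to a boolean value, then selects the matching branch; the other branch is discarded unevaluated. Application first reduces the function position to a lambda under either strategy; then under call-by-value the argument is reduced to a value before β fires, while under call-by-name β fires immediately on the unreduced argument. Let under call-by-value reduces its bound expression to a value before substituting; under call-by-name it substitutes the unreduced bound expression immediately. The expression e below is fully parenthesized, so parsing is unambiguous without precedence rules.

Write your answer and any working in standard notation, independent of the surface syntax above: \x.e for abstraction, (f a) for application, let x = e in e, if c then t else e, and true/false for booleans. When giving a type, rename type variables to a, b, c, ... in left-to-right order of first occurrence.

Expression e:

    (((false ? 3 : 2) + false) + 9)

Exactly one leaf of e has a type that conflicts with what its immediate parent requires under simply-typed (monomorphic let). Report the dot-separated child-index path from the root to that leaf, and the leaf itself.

Answer: 0.1 : false

Derivation:
  unify Bool ~ Bool
  unify Int ~ Int
  unify Int ~ Int
  unify Bool ~ Int
  FAIL: mismatch Bool ~ Int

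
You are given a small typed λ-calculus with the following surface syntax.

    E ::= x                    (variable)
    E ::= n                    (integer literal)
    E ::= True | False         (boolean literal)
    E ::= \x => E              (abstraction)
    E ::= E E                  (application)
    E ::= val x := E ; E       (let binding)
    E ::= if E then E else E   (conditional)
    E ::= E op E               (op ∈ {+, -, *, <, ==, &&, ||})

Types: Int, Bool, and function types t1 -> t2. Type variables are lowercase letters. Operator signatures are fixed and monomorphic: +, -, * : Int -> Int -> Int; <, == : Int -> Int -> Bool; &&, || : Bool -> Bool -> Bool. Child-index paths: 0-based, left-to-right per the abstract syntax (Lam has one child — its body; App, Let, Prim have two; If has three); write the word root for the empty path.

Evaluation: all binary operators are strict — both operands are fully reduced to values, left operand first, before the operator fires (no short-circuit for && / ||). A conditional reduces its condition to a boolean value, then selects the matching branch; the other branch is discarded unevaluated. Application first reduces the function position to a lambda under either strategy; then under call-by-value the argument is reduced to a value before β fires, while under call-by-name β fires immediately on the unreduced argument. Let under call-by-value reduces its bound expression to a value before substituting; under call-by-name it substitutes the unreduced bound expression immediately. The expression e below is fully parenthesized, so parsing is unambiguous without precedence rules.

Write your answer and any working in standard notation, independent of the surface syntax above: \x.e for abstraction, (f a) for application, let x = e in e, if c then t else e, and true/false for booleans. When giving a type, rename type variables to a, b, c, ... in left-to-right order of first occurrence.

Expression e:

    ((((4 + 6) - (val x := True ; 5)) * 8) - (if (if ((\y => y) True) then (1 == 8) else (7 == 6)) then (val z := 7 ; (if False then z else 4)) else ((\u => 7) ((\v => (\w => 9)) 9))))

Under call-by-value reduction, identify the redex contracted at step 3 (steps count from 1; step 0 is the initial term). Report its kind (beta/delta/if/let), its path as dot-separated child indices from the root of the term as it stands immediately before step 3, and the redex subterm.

Answer: delta at 0.0 : (10 - 5)

Trace:
step 0: ((((4 + 6) - (let x = true in 5)) * 8) - (if (if ((\y.y) true) then (1 == 8) else (7 == 6)) then (let z = 7 in (if false then z else 4)) else ((\u.7) ((\v.(\w.9)) 9))))
step 1: [delta@0.0.0] (((10 - (let x = true in 5)) * 8) - (if (if ((\y.y) true) then (1 == 8) else (7 == 6)) then (let z = 7 in (if false then z else 4)) else ((\u.7) ((\v.(\w.9)) 9))))
step 2: [let@0.0.1] (((10 - 5) * 8) - (if (if ((\y.y) true) then (1 == 8) else (7 == 6)) then (let z = 7 in (if false then z else 4)) else ((\u.7) ((\v.(\w.9)) 9))))
step 3: [delta@0.0] ((5 * 8) - (if (if ((\y.y) true) then (1 == 8) else (7 == 6)) then (let z = 7 in (if false then z else 4)) else ((\u.7) ((\v.(\w.9)) 9))))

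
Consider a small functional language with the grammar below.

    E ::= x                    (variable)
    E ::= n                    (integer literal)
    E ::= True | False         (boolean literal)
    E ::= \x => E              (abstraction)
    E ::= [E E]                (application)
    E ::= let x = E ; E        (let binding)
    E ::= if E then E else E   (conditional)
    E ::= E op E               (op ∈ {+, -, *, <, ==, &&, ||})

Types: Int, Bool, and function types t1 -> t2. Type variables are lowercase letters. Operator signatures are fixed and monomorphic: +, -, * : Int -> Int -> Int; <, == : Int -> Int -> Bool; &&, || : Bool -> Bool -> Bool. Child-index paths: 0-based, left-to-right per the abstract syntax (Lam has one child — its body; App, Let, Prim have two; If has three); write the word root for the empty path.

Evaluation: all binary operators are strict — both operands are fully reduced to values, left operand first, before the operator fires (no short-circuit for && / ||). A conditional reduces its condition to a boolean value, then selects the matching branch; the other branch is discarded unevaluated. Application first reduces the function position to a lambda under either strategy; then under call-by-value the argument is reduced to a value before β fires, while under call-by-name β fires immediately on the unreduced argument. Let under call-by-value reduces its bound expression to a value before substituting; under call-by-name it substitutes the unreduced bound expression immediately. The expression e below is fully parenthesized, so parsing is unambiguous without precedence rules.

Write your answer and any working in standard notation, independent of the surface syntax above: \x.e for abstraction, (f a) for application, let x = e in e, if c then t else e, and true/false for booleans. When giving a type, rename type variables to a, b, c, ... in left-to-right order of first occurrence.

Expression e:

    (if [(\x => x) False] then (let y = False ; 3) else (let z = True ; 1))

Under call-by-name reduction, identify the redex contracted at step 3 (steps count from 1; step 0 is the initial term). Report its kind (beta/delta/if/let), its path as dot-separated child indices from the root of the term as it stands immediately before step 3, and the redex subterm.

Derivation:
step 0: (if ((\x.x) false) then (let y = false in 3) else (let z = true in 1))
step 1: [beta@0] (if false then (let y = false in 3) else (let z = true in 1))
step 2: [if@root] (let z = true in 1)
step 3: [let@root] 1

Answer: let at root : (let z = true in 1)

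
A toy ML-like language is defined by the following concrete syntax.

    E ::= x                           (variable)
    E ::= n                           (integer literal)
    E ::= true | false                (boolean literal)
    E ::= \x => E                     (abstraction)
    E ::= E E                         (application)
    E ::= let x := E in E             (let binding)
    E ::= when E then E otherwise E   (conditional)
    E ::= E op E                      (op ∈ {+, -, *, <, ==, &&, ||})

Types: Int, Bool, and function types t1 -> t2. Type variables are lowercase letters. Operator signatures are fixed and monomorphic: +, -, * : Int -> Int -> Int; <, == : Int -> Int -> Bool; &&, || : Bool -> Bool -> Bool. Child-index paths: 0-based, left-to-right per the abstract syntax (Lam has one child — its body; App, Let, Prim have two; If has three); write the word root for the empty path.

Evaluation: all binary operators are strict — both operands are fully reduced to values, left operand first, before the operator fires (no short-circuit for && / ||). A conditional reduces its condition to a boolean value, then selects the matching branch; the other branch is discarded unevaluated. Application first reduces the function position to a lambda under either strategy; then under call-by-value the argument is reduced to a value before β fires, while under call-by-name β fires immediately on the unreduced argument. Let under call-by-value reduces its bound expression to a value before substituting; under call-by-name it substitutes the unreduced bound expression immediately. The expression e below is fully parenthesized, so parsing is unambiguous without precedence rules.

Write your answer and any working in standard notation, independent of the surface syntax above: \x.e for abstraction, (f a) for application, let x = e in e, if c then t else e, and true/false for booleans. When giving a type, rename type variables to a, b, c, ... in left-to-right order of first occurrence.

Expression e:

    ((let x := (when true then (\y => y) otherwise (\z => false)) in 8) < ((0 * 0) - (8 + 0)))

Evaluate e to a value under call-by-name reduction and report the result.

Working:
step 0: ((let x = (if true then (\y.y) else (\z.false)) in 8) < ((0 * 0) - (8 + 0)))
step 1: [let@0] (8 < ((0 * 0) - (8 + 0)))
step 2: [delta@1.0] (8 < (0 - (8 + 0)))
step 3: [delta@1.1] (8 < (0 - 8))
step 4: [delta@1] (8 < -8)
step 5: [delta@root] false

Answer: false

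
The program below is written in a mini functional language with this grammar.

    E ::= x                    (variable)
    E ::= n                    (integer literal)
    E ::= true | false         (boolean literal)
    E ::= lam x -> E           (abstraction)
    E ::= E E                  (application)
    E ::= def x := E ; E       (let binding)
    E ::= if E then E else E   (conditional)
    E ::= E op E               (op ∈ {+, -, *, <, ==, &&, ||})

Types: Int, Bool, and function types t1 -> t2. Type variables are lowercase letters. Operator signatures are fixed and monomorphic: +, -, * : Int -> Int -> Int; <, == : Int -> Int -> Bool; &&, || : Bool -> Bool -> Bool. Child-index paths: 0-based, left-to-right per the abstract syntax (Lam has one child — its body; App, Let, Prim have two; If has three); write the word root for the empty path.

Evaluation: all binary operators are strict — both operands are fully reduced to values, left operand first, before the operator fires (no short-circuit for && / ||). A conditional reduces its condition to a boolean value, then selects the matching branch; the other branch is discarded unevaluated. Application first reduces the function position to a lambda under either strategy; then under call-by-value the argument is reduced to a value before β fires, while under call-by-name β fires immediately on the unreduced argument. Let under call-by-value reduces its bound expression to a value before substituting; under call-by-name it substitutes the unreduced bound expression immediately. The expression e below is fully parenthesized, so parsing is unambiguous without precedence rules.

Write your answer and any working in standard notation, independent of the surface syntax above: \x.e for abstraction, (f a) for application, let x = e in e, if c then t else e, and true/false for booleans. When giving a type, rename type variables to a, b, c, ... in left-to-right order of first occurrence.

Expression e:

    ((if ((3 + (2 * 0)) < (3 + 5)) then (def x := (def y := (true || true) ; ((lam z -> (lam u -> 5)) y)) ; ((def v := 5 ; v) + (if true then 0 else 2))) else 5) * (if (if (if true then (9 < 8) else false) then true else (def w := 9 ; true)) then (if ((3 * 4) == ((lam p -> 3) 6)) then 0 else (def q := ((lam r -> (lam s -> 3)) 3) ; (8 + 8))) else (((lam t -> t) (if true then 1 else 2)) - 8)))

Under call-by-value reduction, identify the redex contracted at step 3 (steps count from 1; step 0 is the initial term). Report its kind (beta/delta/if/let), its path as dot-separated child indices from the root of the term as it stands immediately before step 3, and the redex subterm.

Trace:
step 0: ((if ((3 + (2 * 0)) < (3 + 5)) then (let x = (let y = (true || true) in ((\z.(\u.5)) y)) in ((let v = 5 in v) + (if true then 0 else 2))) else 5) * (if (if (if true then (9 < 8) else false) then true else (let w = 9 in true)) then (if ((3 * 4) == ((\p.3) 6)) then 0 else (let q = ((\r.(\s.3)) 3) in (8 + 8))) else (((\t.t) (if true then 1 else 2)) - 8)))
step 1: [delta@0.0.0.1] ((if ((3 + 0) < (3 + 5)) then (let x = (let y = (true || true) in ((\z.(\u.5)) y)) in ((let v = 5 in v) + (if true then 0 else 2))) else 5) * (if (if (if true then (9 < 8) else false) then true else (let w = 9 in true)) then (if ((3 * 4) == ((\p.3) 6)) then 0 else (let q = ((\r.(\s.3)) 3) in (8 + 8))) else (((\t.t) (if true then 1 else 2)) - 8)))
step 2: [delta@0.0.0] ((if (3 < (3 + 5)) then (let x = (let y = (true || true) in ((\z.(\u.5)) y)) in ((let v = 5 in v) + (if true then 0 else 2))) else 5) * (if (if (if true then (9 < 8) else false) then true else (let w = 9 in true)) then (if ((3 * 4) == ((\p.3) 6)) then 0 else (let q = ((\r.(\s.3)) 3) in (8 + 8))) else (((\t.t) (if true then 1 else 2)) - 8)))
step 3: [delta@0.0.1] ((if (3 < 8) then (let x = (let y = (true || true) in ((\z.(\u.5)) y)) in ((let v = 5 in v) + (if true then 0 else 2))) else 5) * (if (if (if true then (9 < 8) else false) then true else (let w = 9 in true)) then (if ((3 * 4) == ((\p.3) 6)) then 0 else (let q = ((\r.(\s.3)) 3) in (8 + 8))) else (((\t.t) (if true then 1 else 2)) - 8)))

Answer: delta at 0.0.1 : (3 + 5)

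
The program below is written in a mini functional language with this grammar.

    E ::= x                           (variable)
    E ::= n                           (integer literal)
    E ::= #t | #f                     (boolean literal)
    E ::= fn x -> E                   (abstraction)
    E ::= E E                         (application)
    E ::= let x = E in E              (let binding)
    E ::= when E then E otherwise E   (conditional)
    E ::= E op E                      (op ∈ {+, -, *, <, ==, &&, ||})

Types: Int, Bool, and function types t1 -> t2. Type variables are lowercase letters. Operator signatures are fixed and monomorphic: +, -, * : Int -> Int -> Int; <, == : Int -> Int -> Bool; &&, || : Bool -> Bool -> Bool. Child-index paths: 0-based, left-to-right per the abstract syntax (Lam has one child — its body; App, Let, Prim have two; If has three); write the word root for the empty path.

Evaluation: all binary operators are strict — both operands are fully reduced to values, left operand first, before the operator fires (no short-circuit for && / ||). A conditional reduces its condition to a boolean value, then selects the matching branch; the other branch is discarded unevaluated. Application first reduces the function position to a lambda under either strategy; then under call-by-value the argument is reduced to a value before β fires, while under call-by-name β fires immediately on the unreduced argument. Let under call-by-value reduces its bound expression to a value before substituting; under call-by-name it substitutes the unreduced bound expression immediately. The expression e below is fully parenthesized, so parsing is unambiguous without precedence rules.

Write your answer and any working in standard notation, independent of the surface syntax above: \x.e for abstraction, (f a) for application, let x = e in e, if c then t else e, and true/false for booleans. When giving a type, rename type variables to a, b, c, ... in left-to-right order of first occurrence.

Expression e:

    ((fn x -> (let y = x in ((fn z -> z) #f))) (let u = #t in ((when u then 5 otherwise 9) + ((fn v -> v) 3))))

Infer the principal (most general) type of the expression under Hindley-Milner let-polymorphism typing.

Working:
x : a
let y : a
z : b
\z._ : b -> b
  unify b -> b ~ Bool -> c
  unify b ~ Bool
  unify Bool ~ c
_ _ : Bool
\x._ : a -> Bool
let u : Bool
u : Bool
  unify Bool ~ Bool
  unify Int ~ Int
  unify Int ~ Int
v : d
\v._ : d -> d
  unify d -> d ~ Int -> e
  unify d ~ Int
  unify Int ~ e
_ _ : Int
  unify Int ~ Int
  unify a -> Bool ~ Int -> f
  unify a ~ Int
  unify Bool ~ f
_ _ : Bool

Answer: Bool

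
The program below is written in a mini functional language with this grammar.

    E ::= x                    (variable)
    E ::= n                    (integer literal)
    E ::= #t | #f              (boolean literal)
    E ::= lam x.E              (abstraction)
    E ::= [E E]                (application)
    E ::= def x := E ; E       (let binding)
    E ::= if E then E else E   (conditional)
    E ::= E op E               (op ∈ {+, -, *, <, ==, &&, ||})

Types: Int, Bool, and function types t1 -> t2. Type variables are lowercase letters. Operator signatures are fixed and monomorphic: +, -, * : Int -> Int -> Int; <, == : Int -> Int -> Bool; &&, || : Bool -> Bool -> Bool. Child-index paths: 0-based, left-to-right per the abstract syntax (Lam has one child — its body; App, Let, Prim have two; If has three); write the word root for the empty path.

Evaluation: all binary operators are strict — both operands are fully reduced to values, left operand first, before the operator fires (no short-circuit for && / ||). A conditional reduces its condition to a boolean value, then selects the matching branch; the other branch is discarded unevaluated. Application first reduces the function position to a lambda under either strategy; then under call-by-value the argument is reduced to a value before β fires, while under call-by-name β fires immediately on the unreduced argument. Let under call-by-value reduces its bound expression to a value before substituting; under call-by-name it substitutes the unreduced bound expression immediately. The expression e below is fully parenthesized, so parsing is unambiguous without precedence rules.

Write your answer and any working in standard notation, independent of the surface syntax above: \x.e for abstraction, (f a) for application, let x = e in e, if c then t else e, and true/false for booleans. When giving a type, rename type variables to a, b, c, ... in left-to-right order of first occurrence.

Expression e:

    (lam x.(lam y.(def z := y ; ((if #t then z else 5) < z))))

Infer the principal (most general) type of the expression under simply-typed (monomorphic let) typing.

Answer: a -> Int -> Bool

Working:
y : b
let z : b
  unify Bool ~ Bool
z : b
  unify b ~ Int
  unify Int ~ Int
z : Int
  unify Int ~ Int
\y._ : Int -> Bool
\x._ : a -> Int -> Bool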